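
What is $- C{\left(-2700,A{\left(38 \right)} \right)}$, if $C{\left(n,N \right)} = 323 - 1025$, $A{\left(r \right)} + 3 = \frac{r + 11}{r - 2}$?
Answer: $702$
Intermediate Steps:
$A{\left(r \right)} = -3 + \frac{11 + r}{-2 + r}$ ($A{\left(r \right)} = -3 + \frac{r + 11}{r - 2} = -3 + \frac{11 + r}{-2 + r}$)
$C{\left(n,N \right)} = -702$
$- C{\left(-2700,A{\left(38 \right)} \right)} = \left(-1\right) \left(-702\right) = 702$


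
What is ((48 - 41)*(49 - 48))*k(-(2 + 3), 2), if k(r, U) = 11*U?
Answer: 154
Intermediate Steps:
((48 - 41)*(49 - 48))*k(-(2 + 3), 2) = ((48 - 41)*(49 - 48))*(11*2) = (7*1)*22 = 7*22 = 154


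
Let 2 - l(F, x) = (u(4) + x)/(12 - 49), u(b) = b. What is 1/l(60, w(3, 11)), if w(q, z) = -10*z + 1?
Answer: -37/31 ≈ -1.1935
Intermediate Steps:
w(q, z) = 1 - 10*z
l(F, x) = 78/37 + x/37 (l(F, x) = 2 - (4 + x)/(12 - 49) = 2 - (4 + x)/(-37) = 2 - (4 + x)*(-1)/37 = 2 - (-4/37 - x/37) = 2 + (4/37 + x/37) = 78/37 + x/37)
1/l(60, w(3, 11)) = 1/(78/37 + (1 - 10*11)/37) = 1/(78/37 + (1 - 110)/37) = 1/(78/37 + (1/37)*(-109)) = 1/(78/37 - 109/37) = 1/(-31/37) = -37/31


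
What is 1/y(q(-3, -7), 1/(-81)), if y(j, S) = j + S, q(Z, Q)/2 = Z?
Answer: -81/487 ≈ -0.16632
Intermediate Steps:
q(Z, Q) = 2*Z
y(j, S) = S + j
1/y(q(-3, -7), 1/(-81)) = 1/(1/(-81) + 2*(-3)) = 1/(-1/81 - 6) = 1/(-487/81) = -81/487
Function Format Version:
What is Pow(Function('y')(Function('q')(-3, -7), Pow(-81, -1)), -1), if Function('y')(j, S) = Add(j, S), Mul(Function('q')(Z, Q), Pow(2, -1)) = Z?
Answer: Rational(-81, 487) ≈ -0.16632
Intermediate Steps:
Function('q')(Z, Q) = Mul(2, Z)
Function('y')(j, S) = Add(S, j)
Pow(Function('y')(Function('q')(-3, -7), Pow(-81, -1)), -1) = Pow(Add(Pow(-81, -1), Mul(2, -3)), -1) = Pow(Add(Rational(-1, 81), -6), -1) = Pow(Rational(-487, 81), -1) = Rational(-81, 487)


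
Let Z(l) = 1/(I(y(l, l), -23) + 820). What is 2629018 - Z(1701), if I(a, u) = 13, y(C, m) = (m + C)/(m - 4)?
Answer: 2189971993/833 ≈ 2.6290e+6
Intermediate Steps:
y(C, m) = (C + m)/(-4 + m)
Z(l) = 1/833 (Z(l) = 1/(13 + 820) = 1/833)
2629018 - Z(1701) = 2629018 - 1*1/833 = 2629018 - 1/833 = 2189971993/833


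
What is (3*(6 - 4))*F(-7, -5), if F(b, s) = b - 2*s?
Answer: 18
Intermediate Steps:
(3*(6 - 4))*F(-7, -5) = (3*(6 - 4))*(-7 - 2*(-5)) = (3*2)*(-7 + 10) = 6*3 = 18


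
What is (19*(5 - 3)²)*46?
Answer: 3496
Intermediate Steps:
(19*(5 - 3)²)*46 = (19*2²)*46 = (19*4)*46 = 76*46 = 3496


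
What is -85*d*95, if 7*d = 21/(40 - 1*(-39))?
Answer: -24225/79 ≈ -306.65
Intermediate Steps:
d = 3/79 (d = (21/(40 - 1*(-39)))/7 = (21/(40 + 39))/7 = (21/79)/7 = (21*(1/79))/7 = (⅐)*(21/79) = 3/79 ≈ 0.037975)
-85*d*95 = -85*3/79*95 = -255/79*95 = -24225/79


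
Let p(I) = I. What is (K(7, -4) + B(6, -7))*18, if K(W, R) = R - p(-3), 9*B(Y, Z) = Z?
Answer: -32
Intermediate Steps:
B(Y, Z) = Z/9
K(W, R) = 3 + R (K(W, R) = R - 1*(-3) = R + 3 = 3 + R)
(K(7, -4) + B(6, -7))*18 = ((3 - 4) + (⅑)*(-7))*18 = (-1 - 7/9)*18 = -16/9*18 = -32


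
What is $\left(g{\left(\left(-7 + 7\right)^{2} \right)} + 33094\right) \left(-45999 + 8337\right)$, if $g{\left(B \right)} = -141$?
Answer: $-1241075886$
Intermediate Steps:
$\left(g{\left(\left(-7 + 7\right)^{2} \right)} + 33094\right) \left(-45999 + 8337\right) = \left(-141 + 33094\right) \left(-45999 + 8337\right) = 32953 \left(-37662\right) = -1241075886$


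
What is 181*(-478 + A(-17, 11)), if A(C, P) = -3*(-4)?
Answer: -84346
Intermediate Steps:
A(C, P) = 12
181*(-478 + A(-17, 11)) = 181*(-478 + 12) = 181*(-466) = -84346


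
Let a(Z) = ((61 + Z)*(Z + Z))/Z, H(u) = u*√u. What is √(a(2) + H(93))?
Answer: √(126 + 93*√93) ≈ 31.982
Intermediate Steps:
H(u) = u^(3/2)
a(Z) = 122 + 2*Z (a(Z) = ((61 + Z)*(2*Z))/Z = (2*Z*(61 + Z))/Z = 122 + 2*Z)
√(a(2) + H(93)) = √((122 + 2*2) + 93^(3/2)) = √((122 + 4) + 93*√93) = √(126 + 93*√93)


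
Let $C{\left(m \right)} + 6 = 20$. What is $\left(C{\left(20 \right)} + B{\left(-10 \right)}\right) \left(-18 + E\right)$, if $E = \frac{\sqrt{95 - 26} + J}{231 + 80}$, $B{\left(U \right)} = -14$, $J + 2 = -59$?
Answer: $0$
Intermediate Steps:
$J = -61$ ($J = -2 - 59 = -61$)
$C{\left(m \right)} = 14$ ($C{\left(m \right)} = -6 + 20 = 14$)
$E = - \frac{61}{311} + \frac{\sqrt{69}}{311}$ ($E = \frac{\sqrt{95 - 26} - 61}{231 + 80} = \frac{\sqrt{69} - 61}{311} = \left(-61 + \sqrt{69}\right) \frac{1}{311} = - \frac{61}{311} + \frac{\sqrt{69}}{311} \approx -0.16943$)
$\left(C{\left(20 \right)} + B{\left(-10 \right)}\right) \left(-18 + E\right) = \left(14 - 14\right) \left(-18 - \left(\frac{61}{311} - \frac{\sqrt{69}}{311}\right)\right) = 0 \left(- \frac{5659}{311} + \frac{\sqrt{69}}{311}\right) = 0$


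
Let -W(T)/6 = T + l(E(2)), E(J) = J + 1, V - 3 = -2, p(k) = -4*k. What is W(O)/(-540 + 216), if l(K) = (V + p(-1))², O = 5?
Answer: 5/9 ≈ 0.55556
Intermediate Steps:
V = 1 (V = 3 - 2 = 1)
E(J) = 1 + J
l(K) = 25 (l(K) = (1 - 4*(-1))² = (1 + 4)² = 5² = 25)
W(T) = -150 - 6*T (W(T) = -6*(T + 25) = -6*(25 + T) = -150 - 6*T)
W(O)/(-540 + 216) = (-150 - 6*5)/(-540 + 216) = (-150 - 30)/(-324) = -180*(-1/324) = 5/9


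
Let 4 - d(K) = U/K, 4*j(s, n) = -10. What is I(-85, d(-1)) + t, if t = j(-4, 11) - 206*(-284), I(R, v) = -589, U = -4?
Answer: 115825/2 ≈ 57913.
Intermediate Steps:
j(s, n) = -5/2 (j(s, n) = (1/4)*(-10) = -5/2)
d(K) = 4 + 4/K (d(K) = 4 - (-4)/K = 4 + 4/K)
t = 117003/2 (t = -5/2 - 206*(-284) = -5/2 + 58504 = 117003/2 ≈ 58502.)
I(-85, d(-1)) + t = -589 + 117003/2 = 115825/2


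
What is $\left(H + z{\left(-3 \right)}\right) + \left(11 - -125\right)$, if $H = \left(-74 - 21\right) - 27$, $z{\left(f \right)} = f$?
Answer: $11$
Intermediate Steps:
$H = -122$ ($H = -95 - 27 = -122$)
$\left(H + z{\left(-3 \right)}\right) + \left(11 - -125\right) = \left(-122 - 3\right) + \left(11 - -125\right) = -125 + \left(11 + 125\right) = -125 + 136 = 11$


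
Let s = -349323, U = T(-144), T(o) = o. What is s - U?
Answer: -349179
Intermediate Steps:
U = -144
s - U = -349323 - 1*(-144) = -349323 + 144 = -349179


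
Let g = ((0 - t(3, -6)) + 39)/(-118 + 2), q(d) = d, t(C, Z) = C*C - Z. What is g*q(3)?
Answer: -18/29 ≈ -0.62069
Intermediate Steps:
t(C, Z) = C² - Z
g = -6/29 (g = ((0 - (3² - 1*(-6))) + 39)/(-118 + 2) = ((0 - (9 + 6)) + 39)/(-116) = ((0 - 1*15) + 39)*(-1/116) = ((0 - 15) + 39)*(-1/116) = (-15 + 39)*(-1/116) = 24*(-1/116) = -6/29 ≈ -0.20690)
g*q(3) = -6/29*3 = -18/29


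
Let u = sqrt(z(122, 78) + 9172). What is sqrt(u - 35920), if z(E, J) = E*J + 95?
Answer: sqrt(-35920 + 3*sqrt(2087)) ≈ 189.16*I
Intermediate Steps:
z(E, J) = 95 + E*J
u = 3*sqrt(2087) (u = sqrt((95 + 122*78) + 9172) = sqrt((95 + 9516) + 9172) = sqrt(9611 + 9172) = sqrt(18783) = 3*sqrt(2087) ≈ 137.05)
sqrt(u - 35920) = sqrt(3*sqrt(2087) - 35920) = sqrt(-35920 + 3*sqrt(2087))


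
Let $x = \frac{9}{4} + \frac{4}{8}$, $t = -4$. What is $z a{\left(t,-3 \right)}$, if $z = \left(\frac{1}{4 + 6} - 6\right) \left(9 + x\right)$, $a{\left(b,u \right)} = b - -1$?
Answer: $\frac{8319}{40} \approx 207.98$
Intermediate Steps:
$x = \frac{11}{4}$ ($x = 9 \cdot \frac{1}{4} + 4 \cdot \frac{1}{8} = \frac{9}{4} + \frac{1}{2} = \frac{11}{4} \approx 2.75$)
$a{\left(b,u \right)} = 1 + b$ ($a{\left(b,u \right)} = b + 1 = 1 + b$)
$z = - \frac{2773}{40}$ ($z = \left(\frac{1}{4 + 6} - 6\right) \left(9 + \frac{11}{4}\right) = \left(\frac{1}{10} - 6\right) \frac{47}{4} = \left(- \frac{59}{10}\right) \frac{47}{4} = - \frac{2773}{40} \approx -69.325$)
$z a{\left(t,-3 \right)} = - \frac{2773 \left(1 - 4\right)}{40} = \left(- \frac{2773}{40}\right) \left(-3\right) = \frac{8319}{40}$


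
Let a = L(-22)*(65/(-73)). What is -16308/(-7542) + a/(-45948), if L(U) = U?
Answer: 1519154827/702705738 ≈ 2.1619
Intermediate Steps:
a = 1430/73 (a = -1430/(-73) = -1430*(-1)/73 = -22*(-65/73) = 1430/73 ≈ 19.589)
-16308/(-7542) + a/(-45948) = -16308/(-7542) + (1430/73)/(-45948) = -16308*(-1/7542) + (1430/73)*(-1/45948) = 906/419 - 715/1677102 = 1519154827/702705738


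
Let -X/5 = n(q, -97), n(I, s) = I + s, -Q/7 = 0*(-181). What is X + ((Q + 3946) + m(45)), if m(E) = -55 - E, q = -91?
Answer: 4786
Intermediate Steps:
Q = 0 (Q = -0*(-181) = -7*0 = 0)
X = 940 (X = -5*(-91 - 97) = -5*(-188) = 940)
X + ((Q + 3946) + m(45)) = 940 + ((0 + 3946) + (-55 - 1*45)) = 940 + (3946 + (-55 - 45)) = 940 + (3946 - 100) = 940 + 3846 = 4786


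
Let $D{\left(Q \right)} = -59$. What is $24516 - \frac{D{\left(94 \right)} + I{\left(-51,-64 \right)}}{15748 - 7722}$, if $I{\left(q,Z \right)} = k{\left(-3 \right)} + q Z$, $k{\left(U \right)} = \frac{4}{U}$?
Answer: $\frac{590286637}{24078} \approx 24516.0$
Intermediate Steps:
$I{\left(q,Z \right)} = - \frac{4}{3} + Z q$ ($I{\left(q,Z \right)} = \frac{4}{-3} + q Z = 4 \left(- \frac{1}{3}\right) + Z q = - \frac{4}{3} + Z q$)
$24516 - \frac{D{\left(94 \right)} + I{\left(-51,-64 \right)}}{15748 - 7722} = 24516 - \frac{-59 - - \frac{9788}{3}}{15748 - 7722} = 24516 - \frac{-59 + \left(- \frac{4}{3} + 3264\right)}{8026} = 24516 - \left(-59 + \frac{9788}{3}\right) \frac{1}{8026} = 24516 - \frac{9611}{3} \cdot \frac{1}{8026} = 24516 - \frac{9611}{24078} = \frac{590286637}{24078}$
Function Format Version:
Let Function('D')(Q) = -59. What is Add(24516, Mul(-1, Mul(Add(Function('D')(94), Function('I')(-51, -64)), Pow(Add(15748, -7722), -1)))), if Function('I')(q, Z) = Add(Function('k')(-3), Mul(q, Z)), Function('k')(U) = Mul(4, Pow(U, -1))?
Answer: Rational(590286637, 24078) ≈ 24516.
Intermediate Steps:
Function('I')(q, Z) = Add(Rational(-4, 3), Mul(Z, q)) (Function('I')(q, Z) = Add(Mul(4, Pow(-3, -1)), Mul(q, Z)) = Add(Mul(4, Rational(-1, 3)), Mul(Z, q)) = Add(Rational(-4, 3), Mul(Z, q)))
Add(24516, Mul(-1, Mul(Add(Function('D')(94), Function('I')(-51, -64)), Pow(Add(15748, -7722), -1)))) = Add(24516, Mul(-1, Mul(Add(-59, Add(Rational(-4, 3), Mul(-64, -51))), Pow(Add(15748, -7722), -1)))) = Add(24516, Mul(-1, Mul(Add(-59, Add(Rational(-4, 3), 3264)), Pow(8026, -1)))) = Add(24516, Mul(-1, Mul(Add(-59, Rational(9788, 3)), Rational(1, 8026)))) = Add(24516, Mul(-1, Mul(Rational(9611, 3), Rational(1, 8026)))) = Add(24516, Mul(-1, Rational(9611, 24078))) = Add(24516, Rational(-9611, 24078)) = Rational(590286637, 24078)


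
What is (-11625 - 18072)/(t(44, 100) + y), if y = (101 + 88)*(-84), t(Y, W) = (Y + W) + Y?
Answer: 29697/15688 ≈ 1.8930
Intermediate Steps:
t(Y, W) = W + 2*Y (t(Y, W) = (W + Y) + Y = W + 2*Y)
y = -15876 (y = 189*(-84) = -15876)
(-11625 - 18072)/(t(44, 100) + y) = (-11625 - 18072)/((100 + 2*44) - 15876) = -29697/((100 + 88) - 15876) = -29697/(188 - 15876) = -29697/(-15688) = -29697*(-1/15688) = 29697/15688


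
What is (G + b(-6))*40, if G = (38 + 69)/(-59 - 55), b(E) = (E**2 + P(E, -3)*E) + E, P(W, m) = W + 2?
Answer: 120980/57 ≈ 2122.5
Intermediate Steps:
P(W, m) = 2 + W
b(E) = E + E**2 + E*(2 + E) (b(E) = (E**2 + (2 + E)*E) + E = (E**2 + E*(2 + E)) + E = E + E**2 + E*(2 + E))
G = -107/114 (G = 107/(-114) = 107*(-1/114) = -107/114 ≈ -0.93860)
(G + b(-6))*40 = (-107/114 - 6*(3 + 2*(-6)))*40 = (-107/114 - 6*(3 - 12))*40 = (-107/114 - 6*(-9))*40 = (-107/114 + 54)*40 = (6049/114)*40 = 120980/57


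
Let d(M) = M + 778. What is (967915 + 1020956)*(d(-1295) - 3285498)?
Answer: -6535459939065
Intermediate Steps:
d(M) = 778 + M
(967915 + 1020956)*(d(-1295) - 3285498) = (967915 + 1020956)*((778 - 1295) - 3285498) = 1988871*(-517 - 3285498) = 1988871*(-3286015) = -6535459939065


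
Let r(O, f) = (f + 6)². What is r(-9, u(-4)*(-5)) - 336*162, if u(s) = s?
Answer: -53756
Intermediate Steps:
r(O, f) = (6 + f)²
r(-9, u(-4)*(-5)) - 336*162 = (6 - 4*(-5))² - 336*162 = (6 + 20)² - 54432 = 26² - 54432 = 676 - 54432 = -53756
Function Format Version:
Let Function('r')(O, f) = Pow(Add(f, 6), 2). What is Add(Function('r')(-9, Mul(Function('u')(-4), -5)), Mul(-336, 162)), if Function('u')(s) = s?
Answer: -53756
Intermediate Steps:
Function('r')(O, f) = Pow(Add(6, f), 2)
Add(Function('r')(-9, Mul(Function('u')(-4), -5)), Mul(-336, 162)) = Add(Pow(Add(6, Mul(-4, -5)), 2), Mul(-336, 162)) = Add(Pow(Add(6, 20), 2), -54432) = Add(Pow(26, 2), -54432) = Add(676, -54432) = -53756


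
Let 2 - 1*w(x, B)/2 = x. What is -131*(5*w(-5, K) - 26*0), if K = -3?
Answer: -9170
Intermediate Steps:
w(x, B) = 4 - 2*x
-131*(5*w(-5, K) - 26*0) = -131*(5*(4 - 2*(-5)) - 26*0) = -131*(5*(4 + 10) + 0) = -131*(5*14 + 0) = -131*(70 + 0) = -131*70 = -9170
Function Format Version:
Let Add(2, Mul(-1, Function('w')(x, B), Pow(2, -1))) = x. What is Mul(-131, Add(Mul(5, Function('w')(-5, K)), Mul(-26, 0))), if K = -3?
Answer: -9170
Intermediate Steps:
Function('w')(x, B) = Add(4, Mul(-2, x))
Mul(-131, Add(Mul(5, Function('w')(-5, K)), Mul(-26, 0))) = Mul(-131, Add(Mul(5, Add(4, Mul(-2, -5))), Mul(-26, 0))) = Mul(-131, Add(Mul(5, Add(4, 10)), 0)) = Mul(-131, Add(Mul(5, 14), 0)) = Mul(-131, Add(70, 0)) = Mul(-131, 70) = -9170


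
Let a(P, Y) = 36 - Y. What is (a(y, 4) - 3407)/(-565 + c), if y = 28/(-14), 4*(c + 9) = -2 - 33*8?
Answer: 2250/427 ≈ 5.2693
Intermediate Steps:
c = -151/2 (c = -9 + (-2 - 33*8)/4 = -9 + (-2 - 264)/4 = -9 + (¼)*(-266) = -9 - 133/2 = -151/2 ≈ -75.500)
y = -2 (y = 28*(-1/14) = -2)
(a(y, 4) - 3407)/(-565 + c) = ((36 - 1*4) - 3407)/(-565 - 151/2) = ((36 - 4) - 3407)/(-1281/2) = (32 - 3407)*(-2/1281) = -3375*(-2/1281) = 2250/427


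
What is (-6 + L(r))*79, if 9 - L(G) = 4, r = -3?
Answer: -79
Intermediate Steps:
L(G) = 5 (L(G) = 9 - 1*4 = 9 - 4 = 5)
(-6 + L(r))*79 = (-6 + 5)*79 = -1*79 = -79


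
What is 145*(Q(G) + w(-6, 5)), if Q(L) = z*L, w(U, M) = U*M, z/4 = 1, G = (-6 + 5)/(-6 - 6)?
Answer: -12905/3 ≈ -4301.7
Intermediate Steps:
G = 1/12 (G = -1/(-12) = -1*(-1/12) = 1/12 ≈ 0.083333)
z = 4 (z = 4*1 = 4)
w(U, M) = M*U
Q(L) = 4*L
145*(Q(G) + w(-6, 5)) = 145*(4*(1/12) + 5*(-6)) = 145*(⅓ - 30) = 145*(-89/3) = -12905/3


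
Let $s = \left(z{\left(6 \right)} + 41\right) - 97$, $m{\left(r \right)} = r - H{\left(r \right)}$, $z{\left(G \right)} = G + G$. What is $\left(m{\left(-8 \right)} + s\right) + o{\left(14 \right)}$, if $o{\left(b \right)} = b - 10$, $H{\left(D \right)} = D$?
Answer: $-40$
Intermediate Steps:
$o{\left(b \right)} = -10 + b$ ($o{\left(b \right)} = b - 10 = -10 + b$)
$z{\left(G \right)} = 2 G$
$m{\left(r \right)} = 0$ ($m{\left(r \right)} = r - r = 0$)
$s = -44$ ($s = \left(2 \cdot 6 + 41\right) - 97 = \left(12 + 41\right) - 97 = 53 - 97 = -44$)
$\left(m{\left(-8 \right)} + s\right) + o{\left(14 \right)} = \left(0 - 44\right) + \left(-10 + 14\right) = -44 + 4 = -40$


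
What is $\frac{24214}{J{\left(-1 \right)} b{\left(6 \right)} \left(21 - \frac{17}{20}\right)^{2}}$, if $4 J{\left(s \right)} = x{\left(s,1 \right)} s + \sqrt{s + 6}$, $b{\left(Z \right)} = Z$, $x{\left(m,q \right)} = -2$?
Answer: $- \frac{38742400}{487227} + \frac{19371200 \sqrt{5}}{487227} \approx 9.3856$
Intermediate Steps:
$J{\left(s \right)} = - \frac{s}{2} + \frac{\sqrt{6 + s}}{4}$ ($J{\left(s \right)} = \frac{- 2 s + \sqrt{s + 6}}{4} = \frac{- 2 s + \sqrt{6 + s}}{4} = \frac{\sqrt{6 + s} - 2 s}{4} = - \frac{s}{2} + \frac{\sqrt{6 + s}}{4}$)
$\frac{24214}{J{\left(-1 \right)} b{\left(6 \right)} \left(21 - \frac{17}{20}\right)^{2}} = \frac{24214}{\left(\left(- \frac{1}{2}\right) \left(-1\right) + \frac{\sqrt{6 - 1}}{4}\right) 6 \left(21 - \frac{17}{20}\right)^{2}} = \frac{24214}{\left(\frac{1}{2} + \frac{\sqrt{5}}{4}\right) 6 \left(21 - \frac{17}{20}\right)^{2}} = \frac{24214}{\left(3 + \frac{3 \sqrt{5}}{2}\right) \left(21 - \frac{17}{20}\right)^{2}} = \frac{24214}{\left(3 + \frac{3 \sqrt{5}}{2}\right) \left(\frac{403}{20}\right)^{2}} = \frac{24214}{\left(3 + \frac{3 \sqrt{5}}{2}\right) \frac{162409}{400}} = \frac{24214}{\frac{487227}{400} + \frac{487227 \sqrt{5}}{800}}$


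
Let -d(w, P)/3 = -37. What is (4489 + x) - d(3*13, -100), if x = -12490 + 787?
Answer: -7325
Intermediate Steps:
d(w, P) = 111 (d(w, P) = -3*(-37) = 111)
x = -11703
(4489 + x) - d(3*13, -100) = (4489 - 11703) - 1*111 = -7214 - 111 = -7325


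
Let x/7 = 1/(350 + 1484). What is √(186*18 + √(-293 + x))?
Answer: √(229820112 + 262*I*√20112430)/262 ≈ 57.862 + 0.14791*I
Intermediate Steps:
x = 1/262 (x = 7/(350 + 1484) = 7/1834 = 7*(1/1834) = 1/262 ≈ 0.0038168)
√(186*18 + √(-293 + x)) = √(186*18 + √(-293 + 1/262)) = √(3348 + √(-76765/262)) = √(3348 + I*√20112430/262)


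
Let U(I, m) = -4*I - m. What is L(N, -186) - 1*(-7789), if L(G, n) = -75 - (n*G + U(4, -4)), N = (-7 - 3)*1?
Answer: 5866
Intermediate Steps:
U(I, m) = -m - 4*I
N = -10 (N = -10*1 = -10)
L(G, n) = -63 - G*n (L(G, n) = -75 - (n*G + (-1*(-4) - 4*4)) = -75 - (G*n + (4 - 16)) = -75 - (G*n - 12) = -75 - (-12 + G*n) = -75 + (12 - G*n) = -63 - G*n)
L(N, -186) - 1*(-7789) = (-63 - 1*(-10)*(-186)) - 1*(-7789) = (-63 - 1860) + 7789 = -1923 + 7789 = 5866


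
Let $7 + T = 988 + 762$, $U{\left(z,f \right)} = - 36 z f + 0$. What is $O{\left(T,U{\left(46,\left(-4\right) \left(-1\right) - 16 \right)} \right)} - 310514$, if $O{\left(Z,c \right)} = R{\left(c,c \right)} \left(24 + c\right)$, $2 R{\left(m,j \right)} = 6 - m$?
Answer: $-197937482$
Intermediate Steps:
$R{\left(m,j \right)} = 3 - \frac{m}{2}$ ($R{\left(m,j \right)} = \frac{6 - m}{2} = 3 - \frac{m}{2}$)
$U{\left(z,f \right)} = - 36 f z$ ($U{\left(z,f \right)} = - 36 f z + 0 = - 36 f z$)
$T = 1743$ ($T = -7 + \left(988 + 762\right) = -7 + 1750 = 1743$)
$O{\left(Z,c \right)} = \left(3 - \frac{c}{2}\right) \left(24 + c\right)$
$O{\left(T,U{\left(46,\left(-4\right) \left(-1\right) - 16 \right)} \right)} - 310514 = - \frac{\left(-6 - 36 \left(\left(-4\right) \left(-1\right) - 16\right) 46\right) \left(24 - 36 \left(\left(-4\right) \left(-1\right) - 16\right) 46\right)}{2} - 310514 = - \frac{\left(-6 - 36 \left(4 - 16\right) 46\right) \left(24 - 36 \left(4 - 16\right) 46\right)}{2} - 310514 = - \frac{\left(-6 - \left(-432\right) 46\right) \left(24 - \left(-432\right) 46\right)}{2} - 310514 = - \frac{\left(-6 + 19872\right) \left(24 + 19872\right)}{2} - 310514 = \left(- \frac{1}{2}\right) 19866 \cdot 19896 - 310514 = -197626968 - 310514 = -197937482$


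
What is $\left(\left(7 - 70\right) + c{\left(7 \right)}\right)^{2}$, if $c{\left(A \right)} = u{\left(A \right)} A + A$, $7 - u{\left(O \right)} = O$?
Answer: $3136$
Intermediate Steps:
$u{\left(O \right)} = 7 - O$
$c{\left(A \right)} = A + A \left(7 - A\right)$ ($c{\left(A \right)} = \left(7 - A\right) A + A = A \left(7 - A\right) + A = A + A \left(7 - A\right)$)
$\left(\left(7 - 70\right) + c{\left(7 \right)}\right)^{2} = \left(\left(7 - 70\right) + 7 \left(8 - 7\right)\right)^{2} = \left(-63 + 7 \left(8 - 7\right)\right)^{2} = \left(-63 + 7 \cdot 1\right)^{2} = \left(-63 + 7\right)^{2} = \left(-56\right)^{2} = 3136$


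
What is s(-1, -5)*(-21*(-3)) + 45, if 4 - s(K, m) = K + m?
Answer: 675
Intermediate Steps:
s(K, m) = 4 - K - m (s(K, m) = 4 - (K + m) = 4 + (-K - m) = 4 - K - m)
s(-1, -5)*(-21*(-3)) + 45 = (4 - 1*(-1) - 1*(-5))*(-21*(-3)) + 45 = (4 + 1 + 5)*63 + 45 = 10*63 + 45 = 630 + 45 = 675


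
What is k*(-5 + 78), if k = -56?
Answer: -4088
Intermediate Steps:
k*(-5 + 78) = -56*(-5 + 78) = -56*73 = -4088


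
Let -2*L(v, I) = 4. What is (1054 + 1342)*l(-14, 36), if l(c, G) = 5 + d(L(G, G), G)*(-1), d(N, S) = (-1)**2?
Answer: 9584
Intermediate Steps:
L(v, I) = -2 (L(v, I) = -1/2*4 = -2)
d(N, S) = 1
l(c, G) = 4 (l(c, G) = 5 + 1*(-1) = 5 - 1 = 4)
(1054 + 1342)*l(-14, 36) = (1054 + 1342)*4 = 2396*4 = 9584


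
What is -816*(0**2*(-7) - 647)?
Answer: 527952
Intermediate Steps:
-816*(0**2*(-7) - 647) = -816*(0*(-7) - 647) = -816*(0 - 647) = -816*(-647) = 527952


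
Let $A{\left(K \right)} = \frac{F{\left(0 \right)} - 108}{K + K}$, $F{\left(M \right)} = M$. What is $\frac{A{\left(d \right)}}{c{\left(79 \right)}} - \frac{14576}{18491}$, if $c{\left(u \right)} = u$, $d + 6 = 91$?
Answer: $- \frac{98876354}{124167065} \approx -0.79632$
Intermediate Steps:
$d = 85$ ($d = -6 + 91 = 85$)
$A{\left(K \right)} = - \frac{54}{K}$ ($A{\left(K \right)} = \frac{0 - 108}{K + K} = - \frac{108}{2 K} = - 108 \frac{1}{2 K} = - \frac{54}{K}$)
$\frac{A{\left(d \right)}}{c{\left(79 \right)}} - \frac{14576}{18491} = \frac{\left(-54\right) \frac{1}{85}}{79} - \frac{14576}{18491} = \left(-54\right) \frac{1}{85} \cdot \frac{1}{79} - \frac{14576}{18491} = \left(- \frac{54}{85}\right) \frac{1}{79} - \frac{14576}{18491} = - \frac{54}{6715} - \frac{14576}{18491} = - \frac{98876354}{124167065}$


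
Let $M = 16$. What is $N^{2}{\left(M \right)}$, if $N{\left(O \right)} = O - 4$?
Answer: $144$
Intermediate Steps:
$N{\left(O \right)} = -4 + O$ ($N{\left(O \right)} = O - 4 = -4 + O$)
$N^{2}{\left(M \right)} = \left(-4 + 16\right)^{2} = 12^{2} = 144$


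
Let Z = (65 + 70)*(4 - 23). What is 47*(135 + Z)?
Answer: -114210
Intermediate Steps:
Z = -2565 (Z = 135*(-19) = -2565)
47*(135 + Z) = 47*(135 - 2565) = 47*(-2430) = -114210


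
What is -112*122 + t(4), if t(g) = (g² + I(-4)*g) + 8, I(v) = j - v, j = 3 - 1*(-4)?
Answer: -13596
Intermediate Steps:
j = 7 (j = 3 + 4 = 7)
I(v) = 7 - v
t(g) = 8 + g² + 11*g (t(g) = (g² + (7 - 1*(-4))*g) + 8 = (g² + (7 + 4)*g) + 8 = (g² + 11*g) + 8 = 8 + g² + 11*g)
-112*122 + t(4) = -112*122 + (8 + 4² + 11*4) = -13664 + (8 + 16 + 44) = -13664 + 68 = -13596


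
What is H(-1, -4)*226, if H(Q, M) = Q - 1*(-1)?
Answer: 0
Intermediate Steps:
H(Q, M) = 1 + Q (H(Q, M) = Q + 1 = 1 + Q)
H(-1, -4)*226 = (1 - 1)*226 = 0*226 = 0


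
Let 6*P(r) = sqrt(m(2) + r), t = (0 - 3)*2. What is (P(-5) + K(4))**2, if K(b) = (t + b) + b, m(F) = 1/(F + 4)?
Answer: (72 + I*sqrt(174))**2/1296 ≈ 3.8657 + 1.4657*I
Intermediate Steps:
m(F) = 1/(4 + F)
t = -6 (t = -3*2 = -6)
P(r) = sqrt(1/6 + r)/6 (P(r) = sqrt(1/(4 + 2) + r)/6 = sqrt(1/6 + r)/6)
K(b) = -6 + 2*b (K(b) = (-6 + b) + b = -6 + 2*b)
(P(-5) + K(4))**2 = (sqrt(6 + 36*(-5))/36 + (-6 + 2*4))**2 = (sqrt(6 - 180)/36 + (-6 + 8))**2 = (sqrt(-174)/36 + 2)**2 = ((I*sqrt(174))/36 + 2)**2 = (I*sqrt(174)/36 + 2)**2 = (2 + I*sqrt(174)/36)**2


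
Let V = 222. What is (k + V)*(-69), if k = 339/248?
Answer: -3822255/248 ≈ -15412.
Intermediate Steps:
k = 339/248 (k = 339*(1/248) = 339/248 ≈ 1.3669)
(k + V)*(-69) = (339/248 + 222)*(-69) = (55395/248)*(-69) = -3822255/248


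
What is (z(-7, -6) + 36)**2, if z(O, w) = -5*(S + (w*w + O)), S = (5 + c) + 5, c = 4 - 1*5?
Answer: 23716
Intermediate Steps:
c = -1 (c = 4 - 5 = -1)
S = 9 (S = (5 - 1) + 5 = 4 + 5 = 9)
z(O, w) = -45 - 5*O - 5*w**2 (z(O, w) = -5*(9 + (w*w + O)) = -5*(9 + (w**2 + O)) = -5*(9 + (O + w**2)) = -5*(9 + O + w**2) = -45 - 5*O - 5*w**2)
(z(-7, -6) + 36)**2 = ((-45 - 5*(-7) - 5*(-6)**2) + 36)**2 = ((-45 + 35 - 5*36) + 36)**2 = ((-45 + 35 - 180) + 36)**2 = (-190 + 36)**2 = (-154)**2 = 23716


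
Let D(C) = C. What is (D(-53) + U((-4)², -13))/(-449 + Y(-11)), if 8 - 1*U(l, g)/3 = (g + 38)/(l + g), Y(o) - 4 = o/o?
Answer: 9/74 ≈ 0.12162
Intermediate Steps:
Y(o) = 5 (Y(o) = 4 + o/o = 4 + 1 = 5)
U(l, g) = 24 - 3*(38 + g)/(g + l) (U(l, g) = 24 - 3*(g + 38)/(l + g) = 24 - 3*(38 + g)/(g + l))
(D(-53) + U((-4)², -13))/(-449 + Y(-11)) = (-53 + 3*(-38 + 7*(-13) + 8*(-4)²)/(-13 + (-4)²))/(-449 + 5) = (-53 + 3*(-38 - 91 + 8*16)/(-13 + 16))/(-444) = (-53 + 3*(-38 - 91 + 128)/3)*(-1/444) = (-53 + 3*(⅓)*(-1))*(-1/444) = (-53 - 1)*(-1/444) = -54*(-1/444) = 9/74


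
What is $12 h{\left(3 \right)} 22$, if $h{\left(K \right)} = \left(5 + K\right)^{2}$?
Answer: $16896$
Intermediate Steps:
$12 h{\left(3 \right)} 22 = 12 \left(5 + 3\right)^{2} \cdot 22 = 12 \cdot 8^{2} \cdot 22 = 12 \cdot 64 \cdot 22 = 768 \cdot 22 = 16896$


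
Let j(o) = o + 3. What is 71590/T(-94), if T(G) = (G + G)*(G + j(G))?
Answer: 7159/3478 ≈ 2.0584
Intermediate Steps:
j(o) = 3 + o
T(G) = 2*G*(3 + 2*G) (T(G) = (G + G)*(G + (3 + G)) = (2*G)*(3 + 2*G) = 2*G*(3 + 2*G))
71590/T(-94) = 71590/((2*(-94)*(3 + 2*(-94)))) = 71590/((2*(-94)*(3 - 188))) = 71590/((2*(-94)*(-185))) = 71590/34780 = 71590*(1/34780) = 7159/3478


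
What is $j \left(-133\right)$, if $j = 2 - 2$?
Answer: $0$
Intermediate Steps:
$j = 0$ ($j = 2 - 2 = 0$)
$j \left(-133\right) = 0 \left(-133\right) = 0$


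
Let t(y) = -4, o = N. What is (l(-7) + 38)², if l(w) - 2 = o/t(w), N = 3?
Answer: 24649/16 ≈ 1540.6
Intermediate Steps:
o = 3
l(w) = 5/4 (l(w) = 2 + 3/(-4) = 2 + 3*(-¼) = 2 - ¾ = 5/4)
(l(-7) + 38)² = (5/4 + 38)² = (157/4)² = 24649/16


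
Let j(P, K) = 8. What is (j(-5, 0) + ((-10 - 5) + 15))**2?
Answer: 64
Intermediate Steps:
(j(-5, 0) + ((-10 - 5) + 15))**2 = (8 + ((-10 - 5) + 15))**2 = (8 + (-15 + 15))**2 = (8 + 0)**2 = 8**2 = 64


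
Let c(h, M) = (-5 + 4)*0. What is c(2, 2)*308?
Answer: 0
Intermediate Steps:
c(h, M) = 0 (c(h, M) = -1*0 = 0)
c(2, 2)*308 = 0*308 = 0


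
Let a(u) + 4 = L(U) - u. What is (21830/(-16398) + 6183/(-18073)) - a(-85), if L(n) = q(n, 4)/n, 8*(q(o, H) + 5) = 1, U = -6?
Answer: -197935689235/2370888432 ≈ -83.486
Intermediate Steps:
q(o, H) = -39/8 (q(o, H) = -5 + (1/8)*1 = -5 + 1/8 = -39/8)
L(n) = -39/(8*n)
a(u) = -51/16 - u (a(u) = -4 + (-39/8/(-6) - u) = -4 + (-39/8*(-1/6) - u) = -4 + (13/16 - u) = -51/16 - u)
(21830/(-16398) + 6183/(-18073)) - a(-85) = (21830/(-16398) + 6183/(-18073)) - (-51/16 - 1*(-85)) = (21830*(-1/16398) + 6183*(-1/18073)) - (-51/16 + 85) = (-10915/8199 - 6183/18073) - 1*1309/16 = -247961212/148180527 - 1309/16 = -197935689235/2370888432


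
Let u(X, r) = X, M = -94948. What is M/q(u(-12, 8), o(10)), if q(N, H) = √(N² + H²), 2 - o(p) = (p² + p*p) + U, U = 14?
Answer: -23737*√2818/2818 ≈ -447.15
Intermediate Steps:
o(p) = -12 - 2*p² (o(p) = 2 - ((p² + p*p) + 14) = 2 - ((p² + p²) + 14) = 2 - (2*p² + 14) = 2 - (14 + 2*p²) = 2 + (-14 - 2*p²) = -12 - 2*p²)
q(N, H) = √(H² + N²)
M/q(u(-12, 8), o(10)) = -94948/√((-12 - 2*10²)² + (-12)²) = -94948/√((-12 - 2*100)² + 144) = -94948/√((-12 - 200)² + 144) = -94948/√((-212)² + 144) = -94948/√(44944 + 144) = -94948*√2818/11272 = -23737*√2818/2818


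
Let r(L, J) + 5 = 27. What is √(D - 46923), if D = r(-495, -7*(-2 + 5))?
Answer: I*√46901 ≈ 216.57*I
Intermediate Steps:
r(L, J) = 22 (r(L, J) = -5 + 27 = 22)
D = 22
√(D - 46923) = √(22 - 46923) = √(-46901) = I*√46901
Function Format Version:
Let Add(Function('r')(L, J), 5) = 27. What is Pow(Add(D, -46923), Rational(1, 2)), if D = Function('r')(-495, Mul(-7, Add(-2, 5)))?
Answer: Mul(I, Pow(46901, Rational(1, 2))) ≈ Mul(216.57, I)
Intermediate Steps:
Function('r')(L, J) = 22 (Function('r')(L, J) = Add(-5, 27) = 22)
D = 22
Pow(Add(D, -46923), Rational(1, 2)) = Pow(Add(22, -46923), Rational(1, 2)) = Pow(-46901, Rational(1, 2)) = Mul(I, Pow(46901, Rational(1, 2)))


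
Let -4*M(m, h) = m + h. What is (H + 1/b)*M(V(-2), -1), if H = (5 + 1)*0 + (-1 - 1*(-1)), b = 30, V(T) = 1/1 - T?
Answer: -1/60 ≈ -0.016667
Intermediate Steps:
V(T) = 1 - T
M(m, h) = -h/4 - m/4 (M(m, h) = -(m + h)/4 = -(h + m)/4 = -h/4 - m/4)
H = 0 (H = 6*0 + (-1 + 1) = 0 + 0 = 0)
(H + 1/b)*M(V(-2), -1) = (0 + 1/30)*(-1/4*(-1) - (1 - 1*(-2))/4) = (0 + 1/30)*(1/4 - (1 + 2)/4) = (1/4 - 1/4*3)/30 = (1/4 - 3/4)/30 = (1/30)*(-1/2) = -1/60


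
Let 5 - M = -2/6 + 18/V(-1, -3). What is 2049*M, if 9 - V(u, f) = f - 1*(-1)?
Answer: 83326/11 ≈ 7575.1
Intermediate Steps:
V(u, f) = 8 - f (V(u, f) = 9 - (f - 1*(-1)) = 9 - (f + 1) = 9 - (1 + f) = 9 + (-1 - f) = 8 - f)
M = 122/33 (M = 5 - (-2/6 + 18/(8 - 1*(-3))) = 5 - (-2*⅙ + 18/(8 + 3)) = 5 - (-⅓ + 18/11) = 5 - 1*43/33 = 5 - 43/33 = 122/33 ≈ 3.6970)
2049*M = 2049*(122/33) = 83326/11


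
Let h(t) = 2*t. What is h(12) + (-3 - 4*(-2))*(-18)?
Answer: -66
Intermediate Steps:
h(12) + (-3 - 4*(-2))*(-18) = 2*12 + (-3 - 4*(-2))*(-18) = 24 + (-3 + 8)*(-18) = 24 + 5*(-18) = 24 - 90 = -66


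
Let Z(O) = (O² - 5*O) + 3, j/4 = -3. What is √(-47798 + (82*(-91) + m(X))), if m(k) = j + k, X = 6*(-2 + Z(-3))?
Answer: I*√55122 ≈ 234.78*I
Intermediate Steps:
j = -12 (j = 4*(-3) = -12)
Z(O) = 3 + O² - 5*O
X = 150 (X = 6*(-2 + (3 + (-3)² - 5*(-3))) = 6*(-2 + (3 + 9 + 15)) = 6*(-2 + 27) = 6*25 = 150)
m(k) = -12 + k
√(-47798 + (82*(-91) + m(X))) = √(-47798 + (82*(-91) + (-12 + 150))) = √(-47798 + (-7462 + 138)) = √(-47798 - 7324) = √(-55122) = I*√55122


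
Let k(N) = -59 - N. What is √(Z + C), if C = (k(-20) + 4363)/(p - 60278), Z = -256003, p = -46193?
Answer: I*√2902069371898127/106471 ≈ 505.97*I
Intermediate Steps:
C = -4324/106471 (C = ((-59 - 1*(-20)) + 4363)/(-46193 - 60278) = ((-59 + 20) + 4363)/(-106471) = (-39 + 4363)*(-1/106471) = 4324*(-1/106471) = -4324/106471 ≈ -0.040612)
√(Z + C) = √(-256003 - 4324/106471) = √(-27256899737/106471) = I*√2902069371898127/106471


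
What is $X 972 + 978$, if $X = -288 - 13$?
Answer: $-291594$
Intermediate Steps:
$X = -301$
$X 972 + 978 = \left(-301\right) 972 + 978 = -292572 + 978 = -291594$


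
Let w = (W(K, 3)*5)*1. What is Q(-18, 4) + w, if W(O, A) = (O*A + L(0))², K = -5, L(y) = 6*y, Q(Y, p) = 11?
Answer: 1136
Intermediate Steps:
W(O, A) = A²*O² (W(O, A) = (O*A + 6*0)² = (A*O + 0)² = (A*O)² = A²*O²)
w = 1125 (w = ((3²*(-5)²)*5)*1 = ((9*25)*5)*1 = (225*5)*1 = 1125*1 = 1125)
Q(-18, 4) + w = 11 + 1125 = 1136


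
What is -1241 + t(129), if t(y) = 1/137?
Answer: -170016/137 ≈ -1241.0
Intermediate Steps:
t(y) = 1/137
-1241 + t(129) = -1241 + 1/137 = -170016/137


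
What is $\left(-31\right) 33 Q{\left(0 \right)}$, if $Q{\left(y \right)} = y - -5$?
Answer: $-5115$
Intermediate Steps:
$Q{\left(y \right)} = 5 + y$ ($Q{\left(y \right)} = y + 5 = 5 + y$)
$\left(-31\right) 33 Q{\left(0 \right)} = \left(-31\right) 33 \left(5 + 0\right) = \left(-1023\right) 5 = -5115$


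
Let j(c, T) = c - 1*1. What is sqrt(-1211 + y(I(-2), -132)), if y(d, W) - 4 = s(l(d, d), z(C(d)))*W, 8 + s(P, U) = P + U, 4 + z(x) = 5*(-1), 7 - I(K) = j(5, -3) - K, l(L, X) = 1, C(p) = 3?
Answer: sqrt(905) ≈ 30.083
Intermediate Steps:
j(c, T) = -1 + c (j(c, T) = c - 1 = -1 + c)
I(K) = 3 + K (I(K) = 7 - ((-1 + 5) - K) = 7 - (4 - K) = 7 + (-4 + K) = 3 + K)
z(x) = -9 (z(x) = -4 + 5*(-1) = -4 - 5 = -9)
s(P, U) = -8 + P + U (s(P, U) = -8 + (P + U) = -8 + P + U)
y(d, W) = 4 - 16*W (y(d, W) = 4 + (-8 + 1 - 9)*W = 4 - 16*W)
sqrt(-1211 + y(I(-2), -132)) = sqrt(-1211 + (4 - 16*(-132))) = sqrt(-1211 + (4 + 2112)) = sqrt(-1211 + 2116) = sqrt(905)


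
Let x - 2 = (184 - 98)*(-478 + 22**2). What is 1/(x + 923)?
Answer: 1/1441 ≈ 0.00069396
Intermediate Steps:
x = 518 (x = 2 + (184 - 98)*(-478 + 22**2) = 2 + 86*(-478 + 484) = 2 + 86*6 = 2 + 516 = 518)
1/(x + 923) = 1/(518 + 923) = 1/1441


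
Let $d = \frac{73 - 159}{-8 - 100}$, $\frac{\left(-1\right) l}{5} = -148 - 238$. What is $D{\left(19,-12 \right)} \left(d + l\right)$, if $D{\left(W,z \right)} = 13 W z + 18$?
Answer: $- \frac{51193133}{9} \approx -5.6881 \cdot 10^{6}$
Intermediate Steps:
$D{\left(W,z \right)} = 18 + 13 W z$ ($D{\left(W,z \right)} = 13 W z + 18 = 18 + 13 W z$)
$l = 1930$ ($l = - 5 \left(-148 - 238\right) = \left(-5\right) \left(-386\right) = 1930$)
$d = \frac{43}{54}$ ($d = - \frac{86}{-108} = \left(-86\right) \left(- \frac{1}{108}\right) = \frac{43}{54} \approx 0.7963$)
$D{\left(19,-12 \right)} \left(d + l\right) = \left(18 + 13 \cdot 19 \left(-12\right)\right) \left(\frac{43}{54} + 1930\right) = \left(18 - 2964\right) \frac{104263}{54} = \left(-2946\right) \frac{104263}{54} = - \frac{51193133}{9}$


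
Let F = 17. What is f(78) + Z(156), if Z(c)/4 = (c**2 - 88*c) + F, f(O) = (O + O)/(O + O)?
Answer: 42501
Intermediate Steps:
f(O) = 1 (f(O) = (2*O)/((2*O)) = (2*O)*(1/(2*O)) = 1)
Z(c) = 68 - 352*c + 4*c**2 (Z(c) = 4*((c**2 - 88*c) + 17) = 4*(17 + c**2 - 88*c) = 68 - 352*c + 4*c**2)
f(78) + Z(156) = 1 + (68 - 352*156 + 4*156**2) = 1 + (68 - 54912 + 4*24336) = 1 + (68 - 54912 + 97344) = 1 + 42500 = 42501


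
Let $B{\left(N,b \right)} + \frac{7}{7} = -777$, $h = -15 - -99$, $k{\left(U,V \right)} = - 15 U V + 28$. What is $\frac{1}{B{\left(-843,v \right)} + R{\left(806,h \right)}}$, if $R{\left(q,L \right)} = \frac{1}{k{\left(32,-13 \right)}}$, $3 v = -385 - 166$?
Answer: $- \frac{6268}{4876503} \approx -0.0012853$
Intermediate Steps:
$k{\left(U,V \right)} = 28 - 15 U V$ ($k{\left(U,V \right)} = - 15 U V + 28 = 28 - 15 U V$)
$v = - \frac{551}{3}$ ($v = \frac{-385 - 166}{3} = \frac{1}{3} \left(-551\right) = - \frac{551}{3} \approx -183.67$)
$h = 84$ ($h = -15 + 99 = 84$)
$B{\left(N,b \right)} = -778$ ($B{\left(N,b \right)} = -1 - 777 = -778$)
$R{\left(q,L \right)} = \frac{1}{6268}$ ($R{\left(q,L \right)} = \frac{1}{28 - 480 \left(-13\right)} = \frac{1}{28 + 6240} = \frac{1}{6268}$)
$\frac{1}{B{\left(-843,v \right)} + R{\left(806,h \right)}} = \frac{1}{-778 + \frac{1}{6268}} = \frac{1}{- \frac{4876503}{6268}} = - \frac{6268}{4876503}$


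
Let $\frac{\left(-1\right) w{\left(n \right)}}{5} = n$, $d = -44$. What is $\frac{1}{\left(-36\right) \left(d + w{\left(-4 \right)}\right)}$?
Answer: $\frac{1}{864} \approx 0.0011574$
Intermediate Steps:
$w{\left(n \right)} = - 5 n$
$\frac{1}{\left(-36\right) \left(d + w{\left(-4 \right)}\right)} = \frac{1}{\left(-36\right) \left(-44 - -20\right)} = \frac{1}{\left(-36\right) \left(-44 + 20\right)} = \frac{1}{\left(-36\right) \left(-24\right)} = \frac{1}{864}$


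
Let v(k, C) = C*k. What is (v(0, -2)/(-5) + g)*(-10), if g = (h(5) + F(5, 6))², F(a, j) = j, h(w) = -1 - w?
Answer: 0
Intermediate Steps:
g = 0 (g = ((-1 - 1*5) + 6)² = ((-1 - 5) + 6)² = (-6 + 6)² = 0² = 0)
(v(0, -2)/(-5) + g)*(-10) = (-2*0/(-5) + 0)*(-10) = (0*(-⅕) + 0)*(-10) = (0 + 0)*(-10) = 0*(-10) = 0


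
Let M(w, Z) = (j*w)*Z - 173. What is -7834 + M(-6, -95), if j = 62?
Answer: 27333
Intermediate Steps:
M(w, Z) = -173 + 62*Z*w (M(w, Z) = (62*w)*Z - 173 = 62*Z*w - 173 = -173 + 62*Z*w)
-7834 + M(-6, -95) = -7834 + (-173 + 62*(-95)*(-6)) = -7834 + (-173 + 35340) = -7834 + 35167 = 27333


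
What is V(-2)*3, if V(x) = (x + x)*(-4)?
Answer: 48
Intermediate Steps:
V(x) = -8*x (V(x) = (2*x)*(-4) = -8*x)
V(-2)*3 = -8*(-2)*3 = 16*3 = 48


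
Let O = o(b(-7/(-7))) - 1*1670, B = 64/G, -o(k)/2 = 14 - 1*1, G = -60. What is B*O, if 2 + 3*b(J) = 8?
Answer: 27136/15 ≈ 1809.1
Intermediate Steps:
b(J) = 2 (b(J) = -2/3 + (1/3)*8 = -2/3 + 8/3 = 2)
o(k) = -26 (o(k) = -2*(14 - 1*1) = -2*(14 - 1) = -2*13 = -26)
B = -16/15 (B = 64/(-60) = 64*(-1/60) = -16/15 ≈ -1.0667)
O = -1696 (O = -26 - 1*1670 = -26 - 1670 = -1696)
B*O = -16/15*(-1696) = 27136/15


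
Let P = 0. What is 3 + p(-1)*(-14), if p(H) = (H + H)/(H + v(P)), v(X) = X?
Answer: -25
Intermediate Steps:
p(H) = 2 (p(H) = (H + H)/(H + 0) = (2*H)/H = 2)
3 + p(-1)*(-14) = 3 + 2*(-14) = 3 - 28 = -25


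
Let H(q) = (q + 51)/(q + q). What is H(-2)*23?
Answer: -1127/4 ≈ -281.75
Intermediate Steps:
H(q) = (51 + q)/(2*q) (H(q) = (51 + q)/((2*q)) = (51 + q)*(1/(2*q)) = (51 + q)/(2*q))
H(-2)*23 = ((½)*(51 - 2)/(-2))*23 = ((½)*(-½)*49)*23 = -49/4*23 = -1127/4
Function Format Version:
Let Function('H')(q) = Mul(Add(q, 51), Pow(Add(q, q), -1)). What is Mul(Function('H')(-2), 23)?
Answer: Rational(-1127, 4) ≈ -281.75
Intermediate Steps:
Function('H')(q) = Mul(Rational(1, 2), Pow(q, -1), Add(51, q)) (Function('H')(q) = Mul(Add(51, q), Pow(Mul(2, q), -1)) = Mul(Add(51, q), Mul(Rational(1, 2), Pow(q, -1))) = Mul(Rational(1, 2), Pow(q, -1), Add(51, q)))
Mul(Function('H')(-2), 23) = Mul(Mul(Rational(1, 2), Pow(-2, -1), Add(51, -2)), 23) = Mul(Mul(Rational(1, 2), Rational(-1, 2), 49), 23) = Mul(Rational(-49, 4), 23) = Rational(-1127, 4)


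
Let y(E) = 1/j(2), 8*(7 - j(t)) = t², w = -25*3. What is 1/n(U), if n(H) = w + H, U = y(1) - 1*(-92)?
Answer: 13/223 ≈ 0.058296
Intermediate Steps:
w = -75
j(t) = 7 - t²/8
y(E) = 2/13 (y(E) = 1/(7 - ⅛*2²) = 1/(7 - ⅛*4) = 1/(7 - ½) = 1/(13/2) = 2/13)
U = 1198/13 (U = 2/13 - 1*(-92) = 2/13 + 92 = 1198/13 ≈ 92.154)
n(H) = -75 + H
1/n(U) = 1/(-75 + 1198/13) = 1/(223/13) = 13/223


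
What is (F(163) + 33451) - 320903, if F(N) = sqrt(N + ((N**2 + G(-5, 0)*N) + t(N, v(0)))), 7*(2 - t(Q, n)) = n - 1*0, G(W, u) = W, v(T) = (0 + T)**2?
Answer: -287452 + sqrt(25919) ≈ -2.8729e+5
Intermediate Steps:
v(T) = T**2
t(Q, n) = 2 - n/7 (t(Q, n) = 2 - (n - 1*0)/7 = 2 - (n + 0)/7 = 2 - n/7)
F(N) = sqrt(2 + N**2 - 4*N) (F(N) = sqrt(N + ((N**2 - 5*N) + (2 - 1/7*0**2))) = sqrt(N + ((N**2 - 5*N) + (2 - 1/7*0))) = sqrt(N + ((N**2 - 5*N) + (2 + 0))) = sqrt(N + ((N**2 - 5*N) + 2)) = sqrt(N + (2 + N**2 - 5*N)) = sqrt(2 + N**2 - 4*N))
(F(163) + 33451) - 320903 = (sqrt(2 + 163**2 - 4*163) + 33451) - 320903 = (sqrt(2 + 26569 - 652) + 33451) - 320903 = (sqrt(25919) + 33451) - 320903 = (33451 + sqrt(25919)) - 320903 = -287452 + sqrt(25919)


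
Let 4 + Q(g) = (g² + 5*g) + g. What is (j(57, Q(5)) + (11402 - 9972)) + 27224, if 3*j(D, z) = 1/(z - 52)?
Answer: 85961/3 ≈ 28654.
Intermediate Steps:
Q(g) = -4 + g² + 6*g (Q(g) = -4 + ((g² + 5*g) + g) = -4 + (g² + 6*g) = -4 + g² + 6*g)
j(D, z) = 1/(3*(-52 + z)) (j(D, z) = 1/(3*(z - 52)) = 1/(3*(-52 + z)))
(j(57, Q(5)) + (11402 - 9972)) + 27224 = (1/(3*(-52 + (-4 + 5² + 6*5))) + (11402 - 9972)) + 27224 = (1/(3*(-52 + (-4 + 25 + 30))) + 1430) + 27224 = (1/(3*(-52 + 51)) + 1430) + 27224 = ((⅓)/(-1) + 1430) + 27224 = ((⅓)*(-1) + 1430) + 27224 = (-⅓ + 1430) + 27224 = 4289/3 + 27224 = 85961/3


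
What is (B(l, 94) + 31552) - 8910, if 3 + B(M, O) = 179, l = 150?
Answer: 22818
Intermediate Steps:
B(M, O) = 176 (B(M, O) = -3 + 179 = 176)
(B(l, 94) + 31552) - 8910 = (176 + 31552) - 8910 = 31728 - 8910 = 22818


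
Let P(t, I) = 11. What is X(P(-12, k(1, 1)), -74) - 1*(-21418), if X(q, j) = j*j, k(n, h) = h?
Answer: 26894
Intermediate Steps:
X(q, j) = j²
X(P(-12, k(1, 1)), -74) - 1*(-21418) = (-74)² - 1*(-21418) = 5476 + 21418 = 26894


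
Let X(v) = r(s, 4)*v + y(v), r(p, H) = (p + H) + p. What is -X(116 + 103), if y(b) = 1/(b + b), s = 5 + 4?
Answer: -2110285/438 ≈ -4818.0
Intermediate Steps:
s = 9
r(p, H) = H + 2*p (r(p, H) = (H + p) + p = H + 2*p)
y(b) = 1/(2*b)
X(v) = 1/(2*v) + 22*v (X(v) = (4 + 2*9)*v + 1/(2*v) = (4 + 18)*v + 1/(2*v) = 22*v + 1/(2*v) = 1/(2*v) + 22*v)
-X(116 + 103) = -(1/(2*(116 + 103)) + 22*(116 + 103)) = -((½)/219 + 22*219) = -((½)*(1/219) + 4818) = -(1/438 + 4818) = -1*2110285/438 = -2110285/438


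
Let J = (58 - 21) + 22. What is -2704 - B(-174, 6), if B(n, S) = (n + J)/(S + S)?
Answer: -32333/12 ≈ -2694.4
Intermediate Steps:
J = 59 (J = 37 + 22 = 59)
B(n, S) = (59 + n)/(2*S) (B(n, S) = (n + 59)/(S + S) = (59 + n)/((2*S)) = (59 + n)*(1/(2*S)) = (59 + n)/(2*S))
-2704 - B(-174, 6) = -2704 - (59 - 174)/(2*6) = -2704 - (-115)/(2*6) = -2704 - 1*(-115/12) = -2704 + 115/12 = -32333/12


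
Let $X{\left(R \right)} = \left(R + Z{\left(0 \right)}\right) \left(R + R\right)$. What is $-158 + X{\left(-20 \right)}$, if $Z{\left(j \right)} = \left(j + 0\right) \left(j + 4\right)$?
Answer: $642$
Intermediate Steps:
$Z{\left(j \right)} = j \left(4 + j\right)$
$X{\left(R \right)} = 2 R^{2}$ ($X{\left(R \right)} = \left(R + 0 \left(4 + 0\right)\right) \left(R + R\right) = \left(R + 0 \cdot 4\right) 2 R = \left(R + 0\right) 2 R = R 2 R = 2 R^{2}$)
$-158 + X{\left(-20 \right)} = -158 + 2 \left(-20\right)^{2} = -158 + 2 \cdot 400 = -158 + 800 = 642$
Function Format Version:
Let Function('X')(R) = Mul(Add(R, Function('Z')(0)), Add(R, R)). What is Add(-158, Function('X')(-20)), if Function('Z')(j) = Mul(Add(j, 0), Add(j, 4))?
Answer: 642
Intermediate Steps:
Function('Z')(j) = Mul(j, Add(4, j))
Function('X')(R) = Mul(2, Pow(R, 2)) (Function('X')(R) = Mul(Add(R, Mul(0, Add(4, 0))), Add(R, R)) = Mul(Add(R, Mul(0, 4)), Mul(2, R)) = Mul(Add(R, 0), Mul(2, R)) = Mul(R, Mul(2, R)) = Mul(2, Pow(R, 2)))
Add(-158, Function('X')(-20)) = Add(-158, Mul(2, Pow(-20, 2))) = Add(-158, Mul(2, 400)) = Add(-158, 800) = 642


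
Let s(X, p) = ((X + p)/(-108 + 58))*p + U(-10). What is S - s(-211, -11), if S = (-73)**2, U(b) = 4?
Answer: 134346/25 ≈ 5373.8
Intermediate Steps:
S = 5329
s(X, p) = 4 + p*(-X/50 - p/50) (s(X, p) = ((X + p)/(-108 + 58))*p + 4 = ((X + p)/(-50))*p + 4 = ((X + p)*(-1/50))*p + 4 = (-X/50 - p/50)*p + 4 = p*(-X/50 - p/50) + 4 = 4 + p*(-X/50 - p/50))
S - s(-211, -11) = 5329 - (4 - 1/50*(-11)**2 - 1/50*(-211)*(-11)) = 5329 - (4 - 1/50*121 - 2321/50) = 5329 - (4 - 121/50 - 2321/50) = 5329 - 1*(-1121/25) = 5329 + 1121/25 = 134346/25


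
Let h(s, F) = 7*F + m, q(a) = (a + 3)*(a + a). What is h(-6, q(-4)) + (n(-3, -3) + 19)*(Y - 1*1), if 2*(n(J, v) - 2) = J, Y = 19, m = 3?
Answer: 410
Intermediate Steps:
n(J, v) = 2 + J/2
q(a) = 2*a*(3 + a) (q(a) = (3 + a)*(2*a) = 2*a*(3 + a))
h(s, F) = 3 + 7*F (h(s, F) = 7*F + 3 = 3 + 7*F)
h(-6, q(-4)) + (n(-3, -3) + 19)*(Y - 1*1) = (3 + 7*(2*(-4)*(3 - 4))) + ((2 + (½)*(-3)) + 19)*(19 - 1*1) = (3 + 7*(2*(-4)*(-1))) + ((2 - 3/2) + 19)*(19 - 1) = (3 + 7*8) + (½ + 19)*18 = (3 + 56) + (39/2)*18 = 59 + 351 = 410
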